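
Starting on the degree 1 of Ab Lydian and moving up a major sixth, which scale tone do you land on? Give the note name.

F

The scale is Ab Bb C D Eb F G.
The degree 1 is Ab; a major sixth above that is F — scale degree 6.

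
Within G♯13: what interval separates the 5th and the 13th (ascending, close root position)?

G♯ dominant thirteenth is spelled G♯–B♯–D♯–F♯–A♯–E♯.
The 5th is D♯ and the 13th is E♯.
Counting 9 letters and 14 half steps from D♯ gives a major ninth.

major ninth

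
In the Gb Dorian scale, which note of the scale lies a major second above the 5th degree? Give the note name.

The scale is Gb Ab Bbb Cb Db Eb Fb.
The 5th degree is Db; a major second above that is Eb — scale degree 6.

Eb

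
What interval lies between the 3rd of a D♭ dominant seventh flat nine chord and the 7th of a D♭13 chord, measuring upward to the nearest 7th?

D♭ dominant seventh flat nine has F as its 3rd, and D♭13 has C♭ as its 7th.
From F to C♭: 6 semitones over a fifth = diminished.

diminished 5th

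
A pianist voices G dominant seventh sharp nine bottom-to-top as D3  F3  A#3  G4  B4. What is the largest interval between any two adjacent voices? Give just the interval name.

diminished seventh

Adjacent intervals: D3→F3 = minor third; F3→A#3 = augmented third; A#3→G4 = diminished seventh; G4→B4 = major third.
The largest is A#3 to G4, a diminished seventh (9 semitones).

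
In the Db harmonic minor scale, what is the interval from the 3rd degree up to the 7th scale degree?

The scale runs Db Eb Fb Gb Ab Bbb C.
That puts Fb below C.
From Fb to C: 8 semitones over a fifth = augmented.

augmented fifth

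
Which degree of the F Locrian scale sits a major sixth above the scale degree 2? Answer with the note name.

Eb

The scale is F Gb Ab Bb Cb Db Eb.
The scale degree 2 is Gb; a major sixth above that is Eb — scale degree 7.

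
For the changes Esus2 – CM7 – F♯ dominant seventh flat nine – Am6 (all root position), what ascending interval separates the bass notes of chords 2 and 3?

The roots are C and F♯.
C up to F♯ is 6 semitones, a half step wider than a perfect fourth, so the interval is augmented.

augmented fourth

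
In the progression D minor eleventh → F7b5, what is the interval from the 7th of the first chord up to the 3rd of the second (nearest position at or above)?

major sixth

The 7th of D minor eleventh is C; the 3rd of F7b5 is A.
C up to A spans 6 letter names and 9 semitones — a major sixth.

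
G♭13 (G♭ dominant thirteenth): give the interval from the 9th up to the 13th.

Spelling the chord: G♭, B♭, D♭, F♭, A♭, E♭.
So we need the interval from A♭ up to E♭.
A♭ up to E♭ spans 5 letter names and 7 semitones — a perfect fifth.

perfect 5th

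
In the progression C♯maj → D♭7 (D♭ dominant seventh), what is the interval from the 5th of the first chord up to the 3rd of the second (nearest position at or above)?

diminished seventh

C♯maj has G♯ as its 5th, and D♭7 (D♭ dominant seventh) has F as its 3rd.
From G♯ to F: 9 semitones over a seventh = diminished.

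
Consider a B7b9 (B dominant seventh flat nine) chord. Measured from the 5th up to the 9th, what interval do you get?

diminished fifth

B7b9 (B dominant seventh flat nine): B, D#, F#, A, C.
That puts F# below C.
From F# to C: 6 semitones over a fifth = diminished.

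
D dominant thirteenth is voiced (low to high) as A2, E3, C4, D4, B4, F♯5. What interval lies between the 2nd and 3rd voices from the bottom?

minor sixth

Those voices are E3 and C4.
6 letter names make it a sixth; at 8 semitones (a half step narrower than major) the quality is minor.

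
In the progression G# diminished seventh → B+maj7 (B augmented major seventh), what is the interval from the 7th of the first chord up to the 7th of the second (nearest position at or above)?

G# diminished seventh has F as its 7th, and B+maj7 (B augmented major seventh) has A# as its 7th.
F up to A# is 5 semitones, a half step wider than a major third, so the interval is augmented.

A3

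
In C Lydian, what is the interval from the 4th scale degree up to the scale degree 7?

perfect fourth

The scale runs C D E F# G A B.
That puts F# below B.
F# up to B spans 4 letter names and 5 semitones — a perfect fourth.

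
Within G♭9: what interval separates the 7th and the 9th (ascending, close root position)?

The chord tones of G♭9 are G♭, B♭, D♭, F♭, A♭.
The 7th is F♭ and the 9th is A♭.
Counting 3 letters and 4 half steps from F♭ gives a major third.

major third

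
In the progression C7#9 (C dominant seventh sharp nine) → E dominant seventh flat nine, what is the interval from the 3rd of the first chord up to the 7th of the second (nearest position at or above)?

minor seventh

C7#9 (C dominant seventh sharp nine) has E as its 3rd, and E dominant seventh flat nine has D as its 7th.
From E to D: 10 semitones over a seventh = minor.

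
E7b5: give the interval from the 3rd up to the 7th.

The chord tones of E7b5 are E G# Bb D.
So we need the interval from G# up to D.
From G# to D: 6 semitones over a fifth = diminished.

diminished fifth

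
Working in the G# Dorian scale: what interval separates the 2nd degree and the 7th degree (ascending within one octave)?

minor sixth

Spelling the G# Dorian scale: G# A# B C# D# E# F#.
That puts A# below F#.
6 letter names make it a sixth; at 8 semitones (a half step narrower than major) the quality is minor.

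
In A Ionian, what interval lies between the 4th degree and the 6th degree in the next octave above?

The scale runs A B C♯ D E F♯ G♯.
That puts D below F♯.
D up to F♯ spans 10 letter names and 16 semitones — a major tenth.

M10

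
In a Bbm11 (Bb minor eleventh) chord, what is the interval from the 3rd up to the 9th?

major seventh

Spelling the chord: Bb-Db-F-Ab-C-Eb.
So we need the interval from Db up to C.
Db up to C spans 7 letter names and 11 semitones — a major seventh.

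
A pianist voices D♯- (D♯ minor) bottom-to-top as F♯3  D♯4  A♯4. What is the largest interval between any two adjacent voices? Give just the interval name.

Adjacent intervals: F♯3→D♯4 = major sixth; D♯4→A♯4 = perfect fifth.
The largest is F♯3 to D♯4, a major sixth (9 semitones).

major sixth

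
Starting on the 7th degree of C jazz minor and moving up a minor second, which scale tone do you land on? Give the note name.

The scale is C D Eb F G A B.
The 7th degree is B; a minor second above that is C — scale degree 1.

C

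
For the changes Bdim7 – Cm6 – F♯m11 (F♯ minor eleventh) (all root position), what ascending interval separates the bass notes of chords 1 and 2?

The roots are B and C.
From B to C: 1 semitone over a second = minor.

m2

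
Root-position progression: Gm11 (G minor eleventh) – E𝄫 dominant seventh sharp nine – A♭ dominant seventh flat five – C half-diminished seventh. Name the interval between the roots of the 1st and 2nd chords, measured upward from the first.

The roots are G and E𝄫.
From G to E𝄫: 7 semitones over a sixth = diminished.

diminished sixth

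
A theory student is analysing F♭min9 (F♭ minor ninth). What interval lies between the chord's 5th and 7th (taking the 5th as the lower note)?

F♭min9 is spelled F♭–A𝄫–C♭–E𝄫–G♭.
5th = C♭; 7th = E𝄫.
From C♭ to E𝄫: 3 semitones over a third = minor.

m3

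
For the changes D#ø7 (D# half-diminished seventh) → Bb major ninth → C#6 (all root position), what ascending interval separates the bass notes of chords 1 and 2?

The roots are D# and Bb.
6 letter names make it a sixth; at 7 semitones (a whole step narrower than major) the quality is diminished.

diminished sixth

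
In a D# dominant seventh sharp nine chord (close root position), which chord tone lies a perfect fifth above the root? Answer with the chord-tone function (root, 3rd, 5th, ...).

Spelling the chord: D#, F##, A#, C#, E##.
The root is D#. A perfect fifth above D# is A#.
A# is the chord's 5th.

5th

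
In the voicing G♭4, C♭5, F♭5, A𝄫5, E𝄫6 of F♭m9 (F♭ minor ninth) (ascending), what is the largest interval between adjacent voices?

perfect 5th

Adjacent intervals: G♭4→C♭5 = perfect fourth; C♭5→F♭5 = perfect fourth; F♭5→A𝄫5 = minor third; A𝄫5→E𝄫6 = perfect fifth.
The largest is A𝄫5 to E𝄫6, a perfect fifth (7 semitones).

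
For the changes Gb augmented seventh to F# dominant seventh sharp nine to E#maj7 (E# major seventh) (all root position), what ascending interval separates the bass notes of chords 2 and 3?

The roots are F# and E#.
From F# to E# is 11 semitones, exactly the major seventh.

major seventh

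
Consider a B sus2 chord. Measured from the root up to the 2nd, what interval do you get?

major 2nd

The chord tones of Bsus2 are B–C#–F#.
Root = B; 2nd = C#.
From B to C# is 2 semitones, exactly the major second.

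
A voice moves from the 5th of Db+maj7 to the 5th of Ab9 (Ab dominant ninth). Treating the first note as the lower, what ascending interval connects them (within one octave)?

diminished 5th

Db+maj7 has A as its 5th, and Ab9 (Ab dominant ninth) has Eb as its 5th.
5 letter names make it a fifth; at 6 semitones (a half step narrower than perfect) the quality is diminished.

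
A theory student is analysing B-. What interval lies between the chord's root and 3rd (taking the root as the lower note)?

Spelling the chord: B D F♯.
So we need the interval from B up to D.
3 letter names make it a third; at 3 semitones (a half step narrower than major) the quality is minor.

minor 3rd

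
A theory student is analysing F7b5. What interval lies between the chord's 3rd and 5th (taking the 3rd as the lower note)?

F7b5 is spelled F-A-Cb-Eb.
3rd = A; 5th = Cb.
From A to Cb: 2 semitones over a third = diminished.

diminished third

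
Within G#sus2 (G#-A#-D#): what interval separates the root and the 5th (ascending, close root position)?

perfect 5th

That puts G# below D#.
G# up to D# spans 5 letter names and 7 semitones — a perfect fifth.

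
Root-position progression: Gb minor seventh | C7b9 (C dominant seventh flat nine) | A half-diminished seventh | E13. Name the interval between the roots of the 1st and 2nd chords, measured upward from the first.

augmented 4th

The roots are Gb and C.
Gb up to C is 6 semitones, a half step wider than a perfect fourth, so the interval is augmented.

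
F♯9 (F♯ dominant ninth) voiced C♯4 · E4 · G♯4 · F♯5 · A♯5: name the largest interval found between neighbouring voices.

Adjacent intervals: C♯4→E4 = minor third; E4→G♯4 = major third; G♯4→F♯5 = minor seventh; F♯5→A♯5 = major third.
The largest is G♯4 to F♯5, a minor seventh (10 semitones).

m7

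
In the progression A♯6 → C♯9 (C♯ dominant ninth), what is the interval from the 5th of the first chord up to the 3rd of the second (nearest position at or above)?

perfect unison

The 5th of A♯6 is E♯; the 3rd of C♯9 (C♯ dominant ninth) is E♯.
E♯ up to E♯ spans 1 letter names and 0 semitones — a perfect unison.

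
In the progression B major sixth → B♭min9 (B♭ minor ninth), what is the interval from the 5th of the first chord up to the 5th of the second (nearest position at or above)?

B major sixth has F♯ as its 5th, and B♭min9 (B♭ minor ninth) has F as its 5th.
8 letter names make it an octave; at 11 semitones (a half step narrower than perfect) the quality is diminished.

diminished octave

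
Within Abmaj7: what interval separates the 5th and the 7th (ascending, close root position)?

Spelling the chord: Ab–C–Eb–G.
5th = Eb; 7th = G.
From Eb to G is 4 semitones, exactly the major third.

M3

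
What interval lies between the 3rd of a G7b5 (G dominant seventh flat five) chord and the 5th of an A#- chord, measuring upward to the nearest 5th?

G7b5 (G dominant seventh flat five) has B as its 3rd, and A#- has E# as its 5th.
B up to E# is 6 semitones, a half step wider than a perfect fourth, so the interval is augmented.

augmented fourth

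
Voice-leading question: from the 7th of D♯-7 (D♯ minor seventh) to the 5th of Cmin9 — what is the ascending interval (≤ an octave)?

diminished fifth

D♯-7 (D♯ minor seventh) has C♯ as its 7th, and Cmin9 has G as its 5th.
C♯ up to G is 6 semitones, a half step narrower than a perfect fifth, so the interval is diminished.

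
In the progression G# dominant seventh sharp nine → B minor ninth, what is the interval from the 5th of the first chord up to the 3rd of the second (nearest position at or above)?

diminished 8th

The 5th of G# dominant seventh sharp nine is D#; the 3rd of B minor ninth is D.
D# up to D is 11 semitones, a half step narrower than a perfect octave, so the interval is diminished.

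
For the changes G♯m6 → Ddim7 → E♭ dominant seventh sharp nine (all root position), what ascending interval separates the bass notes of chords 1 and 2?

The roots are G♯ and D.
5 letter names make it a fifth; at 6 semitones (a half step narrower than perfect) the quality is diminished.

diminished fifth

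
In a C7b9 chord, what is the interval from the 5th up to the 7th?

m3

The chord tones of C7b9 are C, E, G, B♭, D♭.
5th = G; 7th = B♭.
3 letter names make it a third; at 3 semitones (a half step narrower than major) the quality is minor.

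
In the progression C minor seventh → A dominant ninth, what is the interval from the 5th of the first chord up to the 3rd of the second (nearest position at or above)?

augmented fourth

The 5th of C minor seventh is G; the 3rd of A dominant ninth is C#.
G up to C# is 6 semitones, a half step wider than a perfect fourth, so the interval is augmented.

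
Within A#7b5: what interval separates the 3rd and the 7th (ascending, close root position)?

diminished fifth

The chord tones of A# dominant seventh flat five are A#–C##–E–G#.
That puts C## below G#.
C## up to G# is 6 semitones, a half step narrower than a perfect fifth, so the interval is diminished.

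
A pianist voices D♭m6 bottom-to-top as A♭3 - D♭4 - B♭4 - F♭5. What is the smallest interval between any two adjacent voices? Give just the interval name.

Adjacent intervals: A♭3→D♭4 = perfect fourth; D♭4→B♭4 = major sixth; B♭4→F♭5 = diminished fifth.
The smallest is A♭3 to D♭4, a perfect fourth (5 semitones).

P4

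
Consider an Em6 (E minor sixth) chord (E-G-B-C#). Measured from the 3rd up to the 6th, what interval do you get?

augmented fourth

The 3rd is G and the 6th is C#.
4 letter names make it a fourth; at 6 semitones (a half step wider than perfect) the quality is augmented.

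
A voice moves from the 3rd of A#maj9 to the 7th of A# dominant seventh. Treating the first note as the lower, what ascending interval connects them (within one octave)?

d5

The 3rd of A#maj9 is C##; the 7th of A# dominant seventh is G#.
From C## to G#: 6 semitones over a fifth = diminished.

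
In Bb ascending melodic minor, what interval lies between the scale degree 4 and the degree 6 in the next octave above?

The scale runs Bb C Db Eb F G A.
The scale degree 4 is Eb and the scale degree 6 (up an octave) is G.
Eb up to G spans 10 letter names and 16 semitones — a major tenth.

major 10th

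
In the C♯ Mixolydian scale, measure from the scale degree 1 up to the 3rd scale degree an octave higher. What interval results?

Spelling the C♯ Mixolydian scale: C♯ D♯ E♯ F♯ G♯ A♯ B.
So we need the interval from C♯ up to E♯.
From C♯ to E♯ is 16 semitones, exactly the major tenth.

major 10th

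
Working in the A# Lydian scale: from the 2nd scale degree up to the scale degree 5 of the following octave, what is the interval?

The scale runs A# B# C## D## E# F## G##.
2nd scale degree = B#; scale degree 5 (up an octave) = E#.
From B# to E# is 17 semitones, exactly the perfect eleventh.

perfect eleventh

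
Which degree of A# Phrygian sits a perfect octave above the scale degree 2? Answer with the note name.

The scale is A# B C# D# E# F# G#.
The scale degree 2 is B; a perfect octave above that is B — scale degree 2.

B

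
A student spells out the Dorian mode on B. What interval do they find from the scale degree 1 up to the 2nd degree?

The scale runs B C# D E F# G# A.
That puts B below C#.
Counting 2 letters and 2 half steps from B gives a major second.

major 2nd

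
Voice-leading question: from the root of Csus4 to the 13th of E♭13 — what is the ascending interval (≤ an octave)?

Csus4 has C as its root, and E♭13 has C as its 13th.
C up to C spans 1 letter names and 0 semitones — a perfect unison.

P1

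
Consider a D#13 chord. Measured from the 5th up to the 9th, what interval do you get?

D#13: D# F## A# C# E# B#.
That puts A# below E#.
A# up to E# spans 5 letter names and 7 semitones — a perfect fifth.

P5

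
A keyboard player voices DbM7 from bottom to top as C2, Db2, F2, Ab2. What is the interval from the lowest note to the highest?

minor 6th

The outer voices are C2 and Ab2.
6 letter names make it a sixth; at 8 semitones (a half step narrower than major) the quality is minor.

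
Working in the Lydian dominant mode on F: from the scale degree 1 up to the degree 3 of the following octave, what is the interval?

F lydian dominant: F G A B C D Eb.
The scale degree 1 is F and the degree 3 (up an octave) is A.
F up to A spans 10 letter names and 16 semitones — a major tenth.

major 10th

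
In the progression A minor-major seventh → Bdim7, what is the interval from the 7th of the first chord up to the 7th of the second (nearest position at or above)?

diminished second

The 7th of A minor-major seventh is G#; the 7th of Bdim7 is Ab.
From G# to Ab: 0 semitones over a second = diminished.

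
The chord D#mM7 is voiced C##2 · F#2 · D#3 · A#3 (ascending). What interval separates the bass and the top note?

The outer voices are C##2 and A#3.
C## up to A# is 20 semitones, a half step narrower than a major thirteenth, so the interval is minor.

minor 13th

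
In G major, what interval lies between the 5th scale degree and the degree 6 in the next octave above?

major ninth

Spelling G major: G A B C D E F#.
So we need the interval from D up to E.
Counting 9 letters and 14 half steps from D gives a major ninth.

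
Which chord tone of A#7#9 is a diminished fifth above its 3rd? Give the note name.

G#

Spelling the chord: A#–C##–E#–G#–B##.
The 3rd is C##. A diminished fifth above C## is G#.
G# is the chord's 7th.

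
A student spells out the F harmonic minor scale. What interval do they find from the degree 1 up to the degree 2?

major second

The scale runs F G A♭ B♭ C D♭ E.
Degree 1 = F; 2nd degree = G.
From F to G is 2 semitones, exactly the major second.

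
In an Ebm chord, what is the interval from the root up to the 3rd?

Ebm (Eb minor) is spelled Eb Gb Bb.
So we need the interval from Eb up to Gb.
3 letter names make it a third; at 3 semitones (a half step narrower than major) the quality is minor.

minor 3rd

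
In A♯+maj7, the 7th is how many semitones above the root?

The chord tones of A♯+maj7 are A♯–C𝄪–E𝄪–G𝄪.
A♯ to G𝄪 is a major seventh: 11 semitones.

11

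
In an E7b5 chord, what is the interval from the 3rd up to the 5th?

The chord tones of E dominant seventh flat five are E, G#, Bb, D.
That puts G# below Bb.
3 letter names make it a third; at 2 semitones (a whole step narrower than major) the quality is diminished.

diminished 3rd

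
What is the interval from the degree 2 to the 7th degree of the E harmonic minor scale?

Spelling the E harmonic minor scale: E F# G A B C D#.
That puts F# below D#.
Counting 6 letters and 9 half steps from F# gives a major sixth.

M6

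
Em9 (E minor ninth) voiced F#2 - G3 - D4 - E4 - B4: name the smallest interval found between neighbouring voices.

M2

Adjacent intervals: F#2→G3 = minor ninth; G3→D4 = perfect fifth; D4→E4 = major second; E4→B4 = perfect fifth.
The smallest is D4 to E4, a major second (2 semitones).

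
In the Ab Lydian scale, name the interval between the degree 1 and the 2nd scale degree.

Spelling the Ab Lydian scale: Ab Bb C D Eb F G.
Degree 1 = Ab; degree 2 = Bb.
From Ab to Bb is 2 semitones, exactly the major second.

major 2nd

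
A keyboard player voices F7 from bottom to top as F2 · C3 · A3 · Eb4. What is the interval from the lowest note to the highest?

The outer voices are F2 and Eb4.
14 letter names make it a fourteenth; at 22 semitones (a half step narrower than major) the quality is minor.

minor 14th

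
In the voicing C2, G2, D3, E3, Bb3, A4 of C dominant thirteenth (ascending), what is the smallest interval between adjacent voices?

Adjacent intervals: C2→G2 = perfect fifth; G2→D3 = perfect fifth; D3→E3 = major second; E3→Bb3 = diminished fifth; Bb3→A4 = major seventh.
The smallest is D3 to E3, a major second (2 semitones).

major second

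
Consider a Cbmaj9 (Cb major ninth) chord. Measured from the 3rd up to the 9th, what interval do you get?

minor 7th

Cbmaj9 (Cb major ninth) is spelled Cb Eb Gb Bb Db.
So we need the interval from Eb up to Db.
From Eb to Db: 10 semitones over a seventh = minor.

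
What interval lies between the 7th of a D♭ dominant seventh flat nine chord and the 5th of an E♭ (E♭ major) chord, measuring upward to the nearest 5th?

The 7th of D♭ dominant seventh flat nine is C♭; the 5th of E♭ (E♭ major) is B♭.
From C♭ to B♭ is 11 semitones, exactly the major seventh.

major seventh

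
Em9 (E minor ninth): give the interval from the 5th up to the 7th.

Spelling the chord: E–G–B–D–F♯.
5th = B; 7th = D.
From B to D: 3 semitones over a third = minor.

minor third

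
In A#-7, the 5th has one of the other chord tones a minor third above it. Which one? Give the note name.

Spelling the chord: A#-C#-E#-G#.
The 5th is E#. A minor third above E# is G#.
G# is the chord's 7th.

G#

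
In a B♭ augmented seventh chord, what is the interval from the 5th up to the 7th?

diminished 3rd

The chord tones of B♭ augmented seventh are B♭–D–F♯–A♭.
So we need the interval from F♯ up to A♭.
F♯ up to A♭ is 2 semitones, a whole step narrower than a major third, so the interval is diminished.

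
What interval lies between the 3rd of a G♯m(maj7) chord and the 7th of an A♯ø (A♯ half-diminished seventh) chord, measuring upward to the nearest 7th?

The 3rd of G♯m(maj7) is B; the 7th of A♯ø (A♯ half-diminished seventh) is G♯.
From B to G♯ is 9 semitones, exactly the major sixth.

major sixth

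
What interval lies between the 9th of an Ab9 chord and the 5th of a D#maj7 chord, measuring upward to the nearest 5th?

A7

The 9th of Ab9 is Bb; the 5th of D#maj7 is A#.
From Bb to A#: 12 semitones over a seventh = augmented.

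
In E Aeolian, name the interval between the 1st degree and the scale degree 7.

m7

Spelling E Aeolian: E F# G A B C D.
The 1st degree is E and the 7th degree is D.
7 letter names make it a seventh; at 10 semitones (a half step narrower than major) the quality is minor.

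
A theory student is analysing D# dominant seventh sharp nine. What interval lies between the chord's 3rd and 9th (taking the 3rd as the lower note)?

major 7th

D# dominant seventh sharp nine is spelled D#, F##, A#, C#, E##.
That puts F## below E##.
From F## to E## is 11 semitones, exactly the major seventh.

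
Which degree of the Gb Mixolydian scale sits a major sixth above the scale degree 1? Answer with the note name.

Eb

The scale is Gb Ab Bb Cb Db Eb Fb.
The scale degree 1 is Gb; a major sixth above that is Eb — scale degree 6.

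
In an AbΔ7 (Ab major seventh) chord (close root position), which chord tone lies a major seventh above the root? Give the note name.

G

The chord tones of Abmaj7 (Ab major seventh) are Ab C Eb G.
The root is Ab. A major seventh above Ab is G.
G is the chord's 7th.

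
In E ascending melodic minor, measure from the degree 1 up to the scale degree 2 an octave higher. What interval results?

E melodic minor: E F♯ G A B C♯ D♯.
Degree 1 = E; 2nd scale degree (up an octave) = F♯.
From E to F♯ is 14 semitones, exactly the major ninth.

major ninth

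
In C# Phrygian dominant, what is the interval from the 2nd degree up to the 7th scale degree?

Spelling C# Phrygian dominant: C# D E# F# G# A B.
That puts D below B.
Counting 6 letters and 9 half steps from D gives a major sixth.

M6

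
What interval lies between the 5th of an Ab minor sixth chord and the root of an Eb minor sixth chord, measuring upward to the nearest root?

perfect unison

Ab minor sixth has Eb as its 5th, and Eb minor sixth has Eb as its root.
Eb up to Eb spans 1 letter names and 0 semitones — a perfect unison.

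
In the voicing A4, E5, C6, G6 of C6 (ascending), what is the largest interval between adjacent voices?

Adjacent intervals: A4→E5 = perfect fifth; E5→C6 = minor sixth; C6→G6 = perfect fifth.
The largest is E5 to C6, a minor sixth (8 semitones).

minor sixth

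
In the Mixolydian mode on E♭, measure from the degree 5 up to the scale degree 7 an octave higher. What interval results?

E♭ mixolydian: E♭ F G A♭ B♭ C D♭.
Degree 5 = B♭; 7th degree (up an octave) = D♭.
From B♭ to D♭: 15 semitones over a tenth = minor.

m10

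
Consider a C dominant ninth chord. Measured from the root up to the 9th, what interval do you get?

major 9th

C9 is spelled C E G Bb D.
So we need the interval from C up to D.
Counting 9 letters and 14 half steps from C gives a major ninth.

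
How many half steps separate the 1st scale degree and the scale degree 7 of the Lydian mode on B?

The scale is B C# D# E# F# G# A#.
B up to A# is a major seventh — 11 semitones.

11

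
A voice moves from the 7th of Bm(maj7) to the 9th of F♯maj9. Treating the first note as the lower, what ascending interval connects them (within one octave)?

Bm(maj7) has A♯ as its 7th, and F♯maj9 has G♯ as its 9th.
A♯ up to G♯ is 10 semitones, a half step narrower than a major seventh, so the interval is minor.

minor seventh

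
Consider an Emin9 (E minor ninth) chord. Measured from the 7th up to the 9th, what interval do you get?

major 3rd

The chord tones of Em9 (E minor ninth) are E G B D F♯.
7th = D; 9th = F♯.
D up to F♯ spans 3 letter names and 4 semitones — a major third.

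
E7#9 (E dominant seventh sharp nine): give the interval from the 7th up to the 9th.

augmented 3rd

E7#9 (E dominant seventh sharp nine) is spelled E–G#–B–D–F##.
The 7th is D and the 9th is F##.
From D to F##: 5 semitones over a third = augmented.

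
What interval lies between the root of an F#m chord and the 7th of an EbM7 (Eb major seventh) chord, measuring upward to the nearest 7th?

F#m has F# as its root, and EbM7 (Eb major seventh) has D as its 7th.
F# up to D is 8 semitones, a half step narrower than a major sixth, so the interval is minor.

minor sixth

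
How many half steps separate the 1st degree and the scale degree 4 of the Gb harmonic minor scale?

5

The scale is Gb Ab Bbb Cb Db Ebb F.
Gb up to Cb is a perfect fourth — 5 semitones.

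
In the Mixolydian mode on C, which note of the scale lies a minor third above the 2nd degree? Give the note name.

The scale is C D E F G A Bb.
The 2nd degree is D; a minor third above that is F — scale degree 4.

F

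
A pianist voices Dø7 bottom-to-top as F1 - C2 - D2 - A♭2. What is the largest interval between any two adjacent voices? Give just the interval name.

perfect fifth

Adjacent intervals: F1→C2 = perfect fifth; C2→D2 = major second; D2→A♭2 = diminished fifth.
The largest is F1 to C2, a perfect fifth (7 semitones).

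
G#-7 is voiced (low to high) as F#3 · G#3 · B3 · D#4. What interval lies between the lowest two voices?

Those voices are F#3 and G#3.
From F# to G# is 2 semitones, exactly the major second.

M2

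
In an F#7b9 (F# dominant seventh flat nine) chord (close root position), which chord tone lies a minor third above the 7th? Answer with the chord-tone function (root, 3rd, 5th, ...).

F#7b9 (F# dominant seventh flat nine): F# A# C# E G.
The 7th is E. A minor third above E is G.
G is the chord's 9th.

9th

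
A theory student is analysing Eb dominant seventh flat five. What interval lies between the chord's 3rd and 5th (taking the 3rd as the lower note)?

diminished third

The chord tones of Eb7b5 are Eb–G–Bbb–Db.
That puts G below Bbb.
3 letter names make it a third; at 2 semitones (a whole step narrower than major) the quality is diminished.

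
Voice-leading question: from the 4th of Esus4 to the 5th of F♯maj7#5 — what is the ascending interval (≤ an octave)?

Esus4 has A as its 4th, and F♯maj7#5 has C𝄪 as its 5th.
A up to C𝄪 is 5 semitones, a half step wider than a major third, so the interval is augmented.

augmented third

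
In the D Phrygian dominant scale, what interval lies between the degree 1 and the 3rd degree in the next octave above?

major 10th

D phrygian dominant: D E♭ F♯ G A B♭ C.
Degree 1 = D; scale degree 3 (up an octave) = F♯.
D up to F♯ spans 10 letter names and 16 semitones — a major tenth.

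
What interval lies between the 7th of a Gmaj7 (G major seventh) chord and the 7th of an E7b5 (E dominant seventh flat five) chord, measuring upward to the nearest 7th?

minor 6th

The 7th of Gmaj7 (G major seventh) is F#; the 7th of E7b5 (E dominant seventh flat five) is D.
6 letter names make it a sixth; at 8 semitones (a half step narrower than major) the quality is minor.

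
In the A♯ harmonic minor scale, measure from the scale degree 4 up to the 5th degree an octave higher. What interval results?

A♯ harmonic minor: A♯ B♯ C♯ D♯ E♯ F♯ G𝄪.
That puts D♯ below E♯.
Counting 9 letters and 14 half steps from D♯ gives a major ninth.

major ninth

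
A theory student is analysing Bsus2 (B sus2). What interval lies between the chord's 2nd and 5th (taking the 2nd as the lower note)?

Spelling the chord: B C♯ F♯.
2nd = C♯; 5th = F♯.
Counting 4 letters and 5 half steps from C♯ gives a perfect fourth.

perfect fourth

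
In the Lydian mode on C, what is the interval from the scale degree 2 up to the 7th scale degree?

M6

Spelling the Lydian mode on C: C D E F# G A B.
The scale degree 2 is D and the scale degree 7 is B.
Counting 6 letters and 9 half steps from D gives a major sixth.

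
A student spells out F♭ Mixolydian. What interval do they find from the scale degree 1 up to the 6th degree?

major 6th

Spelling F♭ Mixolydian: F♭ G♭ A♭ B𝄫 C♭ D♭ E𝄫.
So we need the interval from F♭ up to D♭.
F♭ up to D♭ spans 6 letter names and 9 semitones — a major sixth.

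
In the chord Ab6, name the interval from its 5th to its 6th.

major 2nd

The chord tones of Ab6 are Ab, C, Eb, F.
So we need the interval from Eb up to F.
Counting 2 letters and 2 half steps from Eb gives a major second.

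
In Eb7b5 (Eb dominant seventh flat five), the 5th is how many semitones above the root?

6

Eb7b5 (Eb dominant seventh flat five) is spelled Eb, G, Bbb, Db.
Eb to Bbb is a diminished fifth: 6 semitones.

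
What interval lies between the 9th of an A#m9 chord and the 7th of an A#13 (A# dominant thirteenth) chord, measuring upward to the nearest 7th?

A#m9 has B# as its 9th, and A#13 (A# dominant thirteenth) has G# as its 7th.
B# up to G# is 8 semitones, a half step narrower than a major sixth, so the interval is minor.

minor 6th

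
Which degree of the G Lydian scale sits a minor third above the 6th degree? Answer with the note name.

The scale is G A B C♯ D E F♯.
The 6th degree is E; a minor third above that is G — scale degree 1.

G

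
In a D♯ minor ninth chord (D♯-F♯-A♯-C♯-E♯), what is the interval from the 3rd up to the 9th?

major seventh

That puts F♯ below E♯.
Counting 7 letters and 11 half steps from F♯ gives a major seventh.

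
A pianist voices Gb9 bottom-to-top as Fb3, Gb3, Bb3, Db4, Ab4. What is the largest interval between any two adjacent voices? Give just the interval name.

perfect fifth

Adjacent intervals: Fb3→Gb3 = major second; Gb3→Bb3 = major third; Bb3→Db4 = minor third; Db4→Ab4 = perfect fifth.
The largest is Db4 to Ab4, a perfect fifth (7 semitones).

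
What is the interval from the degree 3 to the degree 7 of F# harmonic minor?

augmented fifth

The scale runs F# G# A B C# D E#.
Degree 3 = A; degree 7 = E#.
5 letter names make it a fifth; at 8 semitones (a half step wider than perfect) the quality is augmented.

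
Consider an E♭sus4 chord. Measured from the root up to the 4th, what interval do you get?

The chord tones of E♭ sus4 are E♭, A♭, B♭.
That puts E♭ below A♭.
From E♭ to A♭ is 5 semitones, exactly the perfect fourth.

perfect fourth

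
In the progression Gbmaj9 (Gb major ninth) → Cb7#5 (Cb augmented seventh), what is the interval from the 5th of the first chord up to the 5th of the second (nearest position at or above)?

augmented 4th

The 5th of Gbmaj9 (Gb major ninth) is Db; the 5th of Cb7#5 (Cb augmented seventh) is G.
From Db to G: 6 semitones over a fourth = augmented.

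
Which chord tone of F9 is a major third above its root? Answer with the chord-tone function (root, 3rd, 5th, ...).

The chord tones of F9 (F dominant ninth) are F, A, C, E♭, G.
The root is F. A major third above F is A.
A is the chord's 3rd.

3rd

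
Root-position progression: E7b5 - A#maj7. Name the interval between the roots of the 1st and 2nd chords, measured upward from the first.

augmented fourth

The roots are E and A#.
From E to A#: 6 semitones over a fourth = augmented.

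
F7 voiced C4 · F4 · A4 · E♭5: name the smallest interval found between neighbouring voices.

major third

Adjacent intervals: C4→F4 = perfect fourth; F4→A4 = major third; A4→E♭5 = diminished fifth.
The smallest is F4 to A4, a major third (4 semitones).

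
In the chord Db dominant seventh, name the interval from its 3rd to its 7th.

Db7 is spelled Db, F, Ab, Cb.
3rd = F; 7th = Cb.
From F to Cb: 6 semitones over a fifth = diminished.
This 3–7 tritone is the characteristic tension at the heart of the dominant sound.

diminished 5th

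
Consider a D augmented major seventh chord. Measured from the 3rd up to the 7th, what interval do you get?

P5

The chord tones of Dmaj7#5 are D F# A# C#.
3rd = F#; 7th = C#.
F# up to C# spans 5 letter names and 7 semitones — a perfect fifth.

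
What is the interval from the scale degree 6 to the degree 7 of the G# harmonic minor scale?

augmented second

G# harmonic minor: G# A# B C# D# E F##.
So we need the interval from E up to F##.
From E to F##: 3 semitones over a second = augmented.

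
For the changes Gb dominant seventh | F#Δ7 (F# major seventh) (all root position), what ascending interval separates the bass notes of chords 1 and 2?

augmented 7th

The roots are Gb and F#.
Gb up to F# is 12 semitones, a half step wider than a major seventh, so the interval is augmented.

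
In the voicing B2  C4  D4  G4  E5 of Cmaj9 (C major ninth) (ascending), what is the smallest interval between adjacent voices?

major second

Adjacent intervals: B2→C4 = minor ninth; C4→D4 = major second; D4→G4 = perfect fourth; G4→E5 = major sixth.
The smallest is C4 to D4, a major second (2 semitones).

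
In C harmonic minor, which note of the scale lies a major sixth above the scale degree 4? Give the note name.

D

The scale is C D Eb F G Ab B.
The scale degree 4 is F; a major sixth above that is D — scale degree 2.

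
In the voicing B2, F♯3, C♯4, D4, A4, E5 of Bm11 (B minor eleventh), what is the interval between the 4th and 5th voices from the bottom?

Those voices are D4 and A4.
From D to A is 7 semitones, exactly the perfect fifth.

perfect fifth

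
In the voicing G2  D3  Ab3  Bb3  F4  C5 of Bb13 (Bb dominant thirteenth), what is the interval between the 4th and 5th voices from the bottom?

P5

Those voices are Bb3 and F4.
From Bb to F is 7 semitones, exactly the perfect fifth.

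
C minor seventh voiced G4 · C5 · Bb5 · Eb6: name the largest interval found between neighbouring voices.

Adjacent intervals: G4→C5 = perfect fourth; C5→Bb5 = minor seventh; Bb5→Eb6 = perfect fourth.
The largest is C5 to Bb5, a minor seventh (10 semitones).

m7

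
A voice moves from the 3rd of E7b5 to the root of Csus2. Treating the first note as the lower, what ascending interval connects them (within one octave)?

diminished fourth

The 3rd of E7b5 is G#; the root of Csus2 is C.
G# up to C is 4 semitones, a half step narrower than a perfect fourth, so the interval is diminished.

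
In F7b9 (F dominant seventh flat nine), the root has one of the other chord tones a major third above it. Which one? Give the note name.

The chord tones of F dominant seventh flat nine are F-A-C-Eb-Gb.
The root is F. A major third above F is A.
A is the chord's 3rd.

A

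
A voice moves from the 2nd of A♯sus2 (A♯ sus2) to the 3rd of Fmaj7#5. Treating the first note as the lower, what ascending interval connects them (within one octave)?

d7

The 2nd of A♯sus2 (A♯ sus2) is B♯; the 3rd of Fmaj7#5 is A.
7 letter names make it a seventh; at 9 semitones (a whole step narrower than major) the quality is diminished.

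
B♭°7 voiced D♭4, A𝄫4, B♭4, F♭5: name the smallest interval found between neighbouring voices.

augmented 2nd

Adjacent intervals: D♭4→A𝄫4 = diminished fifth; A𝄫4→B♭4 = augmented second; B♭4→F♭5 = diminished fifth.
The smallest is A𝄫4 to B♭4, an augmented second (3 semitones).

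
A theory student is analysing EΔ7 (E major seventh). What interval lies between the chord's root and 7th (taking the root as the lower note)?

E major seventh: E-G♯-B-D♯.
Root = E; 7th = D♯.
From E to D♯ is 11 semitones, exactly the major seventh.

major seventh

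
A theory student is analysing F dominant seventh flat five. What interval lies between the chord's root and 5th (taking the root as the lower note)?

diminished 5th

Spelling the chord: F-A-Cb-Eb.
That puts F below Cb.
5 letter names make it a fifth; at 6 semitones (a half step narrower than perfect) the quality is diminished.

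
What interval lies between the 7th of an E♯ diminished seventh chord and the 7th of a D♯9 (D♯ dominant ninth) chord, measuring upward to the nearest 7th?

E♯ diminished seventh has D as its 7th, and D♯9 (D♯ dominant ninth) has C♯ as its 7th.
From D to C♯ is 11 semitones, exactly the major seventh.

M7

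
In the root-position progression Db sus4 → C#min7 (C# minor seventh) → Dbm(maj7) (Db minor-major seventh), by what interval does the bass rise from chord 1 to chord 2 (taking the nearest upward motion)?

The roots are Db and C#.
7 letter names make it a seventh; at 12 semitones (a half step wider than major) the quality is augmented.

augmented 7th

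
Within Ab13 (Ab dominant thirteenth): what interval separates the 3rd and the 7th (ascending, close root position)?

Spelling the chord: Ab C Eb Gb Bb F.
3rd = C; 7th = Gb.
C up to Gb is 6 semitones, a half step narrower than a perfect fifth, so the interval is diminished.

diminished fifth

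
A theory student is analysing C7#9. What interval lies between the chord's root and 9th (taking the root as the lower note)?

augmented 9th

C7#9: C-E-G-Bb-D#.
The root is C and the 9th is D#.
From C to D#: 15 semitones over a ninth = augmented.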